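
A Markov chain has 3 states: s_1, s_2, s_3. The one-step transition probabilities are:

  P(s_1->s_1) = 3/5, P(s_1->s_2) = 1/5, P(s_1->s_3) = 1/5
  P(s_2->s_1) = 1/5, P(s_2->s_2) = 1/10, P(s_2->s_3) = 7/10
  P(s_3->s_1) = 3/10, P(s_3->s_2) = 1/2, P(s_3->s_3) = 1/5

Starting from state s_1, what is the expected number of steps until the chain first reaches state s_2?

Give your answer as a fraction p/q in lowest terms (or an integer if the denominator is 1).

Answer: 50/13

Derivation:
Let h_i = expected steps to first reach s_2 from state i.
Boundary: h_s_2 = 0.
First-step equations for the other states:
  h_s_1 = 1 + 3/5*h_s_1 + 1/5*h_s_2 + 1/5*h_s_3
  h_s_3 = 1 + 3/10*h_s_1 + 1/2*h_s_2 + 1/5*h_s_3

Substituting h_s_2 = 0 and rearranging gives the linear system (I - Q) h = 1:
  [2/5, -1/5] . (h_s_1, h_s_3) = 1
  [-3/10, 4/5] . (h_s_1, h_s_3) = 1

Solving yields:
  h_s_1 = 50/13
  h_s_3 = 35/13

Starting state is s_1, so the expected hitting time is h_s_1 = 50/13.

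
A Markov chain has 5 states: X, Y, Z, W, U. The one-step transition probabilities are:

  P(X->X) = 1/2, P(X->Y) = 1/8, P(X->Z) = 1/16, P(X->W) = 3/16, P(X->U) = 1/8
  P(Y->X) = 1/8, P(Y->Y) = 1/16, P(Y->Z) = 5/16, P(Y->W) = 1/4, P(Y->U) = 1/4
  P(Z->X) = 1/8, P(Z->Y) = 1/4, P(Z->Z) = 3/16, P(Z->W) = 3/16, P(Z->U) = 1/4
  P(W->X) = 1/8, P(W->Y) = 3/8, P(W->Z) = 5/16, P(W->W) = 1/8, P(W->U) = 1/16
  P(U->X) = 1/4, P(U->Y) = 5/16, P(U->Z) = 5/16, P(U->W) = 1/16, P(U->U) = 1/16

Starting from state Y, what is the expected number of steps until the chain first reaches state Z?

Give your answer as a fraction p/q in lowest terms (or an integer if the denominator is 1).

Answer: 4528/1153

Derivation:
Let h_i = expected steps to first reach Z from state i.
Boundary: h_Z = 0.
First-step equations for the other states:
  h_X = 1 + 1/2*h_X + 1/8*h_Y + 1/16*h_Z + 3/16*h_W + 1/8*h_U
  h_Y = 1 + 1/8*h_X + 1/16*h_Y + 5/16*h_Z + 1/4*h_W + 1/4*h_U
  h_W = 1 + 1/8*h_X + 3/8*h_Y + 5/16*h_Z + 1/8*h_W + 1/16*h_U
  h_U = 1 + 1/4*h_X + 5/16*h_Y + 5/16*h_Z + 1/16*h_W + 1/16*h_U

Substituting h_Z = 0 and rearranging gives the linear system (I - Q) h = 1:
  [1/2, -1/8, -3/16, -1/8] . (h_X, h_Y, h_W, h_U) = 1
  [-1/8, 15/16, -1/4, -1/4] . (h_X, h_Y, h_W, h_U) = 1
  [-1/8, -3/8, 7/8, -1/16] . (h_X, h_Y, h_W, h_U) = 1
  [-1/4, -5/16, -1/16, 15/16] . (h_X, h_Y, h_W, h_U) = 1

Solving yields:
  h_X = 6304/1153
  h_Y = 4528/1153
  h_W = 4496/1153
  h_U = 4720/1153

Starting state is Y, so the expected hitting time is h_Y = 4528/1153.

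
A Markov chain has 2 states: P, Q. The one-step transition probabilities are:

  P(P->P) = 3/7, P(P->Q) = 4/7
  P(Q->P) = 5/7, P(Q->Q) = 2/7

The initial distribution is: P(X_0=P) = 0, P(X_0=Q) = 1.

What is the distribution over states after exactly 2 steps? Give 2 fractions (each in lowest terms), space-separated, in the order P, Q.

Answer: 25/49 24/49

Derivation:
Propagating the distribution step by step (d_{t+1} = d_t * P):
d_0 = (P=0, Q=1)
  d_1[P] = 0*3/7 + 1*5/7 = 5/7
  d_1[Q] = 0*4/7 + 1*2/7 = 2/7
d_1 = (P=5/7, Q=2/7)
  d_2[P] = 5/7*3/7 + 2/7*5/7 = 25/49
  d_2[Q] = 5/7*4/7 + 2/7*2/7 = 24/49
d_2 = (P=25/49, Q=24/49)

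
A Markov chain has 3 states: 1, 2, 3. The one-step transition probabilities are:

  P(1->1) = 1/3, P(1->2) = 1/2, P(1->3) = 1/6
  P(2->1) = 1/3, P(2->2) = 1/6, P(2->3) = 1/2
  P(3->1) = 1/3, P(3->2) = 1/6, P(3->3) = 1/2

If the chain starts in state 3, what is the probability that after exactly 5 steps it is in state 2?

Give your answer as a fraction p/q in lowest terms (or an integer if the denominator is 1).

Answer: 5/18

Derivation:
Computing P^5 by repeated multiplication:
P^1 =
  1: [1/3, 1/2, 1/6]
  2: [1/3, 1/6, 1/2]
  3: [1/3, 1/6, 1/2]
P^2 =
  1: [1/3, 5/18, 7/18]
  2: [1/3, 5/18, 7/18]
  3: [1/3, 5/18, 7/18]
P^3 =
  1: [1/3, 5/18, 7/18]
  2: [1/3, 5/18, 7/18]
  3: [1/3, 5/18, 7/18]
P^4 =
  1: [1/3, 5/18, 7/18]
  2: [1/3, 5/18, 7/18]
  3: [1/3, 5/18, 7/18]
P^5 =
  1: [1/3, 5/18, 7/18]
  2: [1/3, 5/18, 7/18]
  3: [1/3, 5/18, 7/18]

(P^5)[3 -> 2] = 5/18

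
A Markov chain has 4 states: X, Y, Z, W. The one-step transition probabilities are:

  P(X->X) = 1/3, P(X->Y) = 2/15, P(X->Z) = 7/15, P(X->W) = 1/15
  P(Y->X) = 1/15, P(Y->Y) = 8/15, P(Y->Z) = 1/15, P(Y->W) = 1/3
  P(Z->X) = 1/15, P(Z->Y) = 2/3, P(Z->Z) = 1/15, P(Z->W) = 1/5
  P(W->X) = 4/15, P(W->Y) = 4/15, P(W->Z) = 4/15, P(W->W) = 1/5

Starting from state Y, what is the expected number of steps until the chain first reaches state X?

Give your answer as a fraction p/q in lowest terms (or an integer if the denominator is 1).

Answer: 261/32

Derivation:
Let h_i = expected steps to first reach X from state i.
Boundary: h_X = 0.
First-step equations for the other states:
  h_Y = 1 + 1/15*h_X + 8/15*h_Y + 1/15*h_Z + 1/3*h_W
  h_Z = 1 + 1/15*h_X + 2/3*h_Y + 1/15*h_Z + 1/5*h_W
  h_W = 1 + 4/15*h_X + 4/15*h_Y + 4/15*h_Z + 1/5*h_W

Substituting h_X = 0 and rearranging gives the linear system (I - Q) h = 1:
  [7/15, -1/15, -1/3] . (h_Y, h_Z, h_W) = 1
  [-2/3, 14/15, -1/5] . (h_Y, h_Z, h_W) = 1
  [-4/15, -4/15, 4/5] . (h_Y, h_Z, h_W) = 1

Solving yields:
  h_Y = 261/32
  h_Z = 267/32
  h_W = 27/4

Starting state is Y, so the expected hitting time is h_Y = 261/32.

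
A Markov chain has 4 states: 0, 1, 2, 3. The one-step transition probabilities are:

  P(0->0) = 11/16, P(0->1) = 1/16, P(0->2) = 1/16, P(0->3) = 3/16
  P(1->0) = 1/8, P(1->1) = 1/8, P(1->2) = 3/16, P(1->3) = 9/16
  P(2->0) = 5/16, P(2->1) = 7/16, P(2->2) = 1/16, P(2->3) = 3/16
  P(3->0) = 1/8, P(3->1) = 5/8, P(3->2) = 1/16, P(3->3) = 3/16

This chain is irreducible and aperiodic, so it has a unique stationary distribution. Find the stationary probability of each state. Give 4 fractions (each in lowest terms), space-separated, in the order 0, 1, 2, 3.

Answer: 19/58 49/174 17/174 17/58

Derivation:
The stationary distribution satisfies pi = pi * P, i.e.:
  pi_0 = 11/16*pi_0 + 1/8*pi_1 + 5/16*pi_2 + 1/8*pi_3
  pi_1 = 1/16*pi_0 + 1/8*pi_1 + 7/16*pi_2 + 5/8*pi_3
  pi_2 = 1/16*pi_0 + 3/16*pi_1 + 1/16*pi_2 + 1/16*pi_3
  pi_3 = 3/16*pi_0 + 9/16*pi_1 + 3/16*pi_2 + 3/16*pi_3
with normalization: pi_0 + pi_1 + pi_2 + pi_3 = 1.

Using the first 3 balance equations plus normalization, the linear system A*pi = b is:
  [-5/16, 1/8, 5/16, 1/8] . pi = 0
  [1/16, -7/8, 7/16, 5/8] . pi = 0
  [1/16, 3/16, -15/16, 1/16] . pi = 0
  [1, 1, 1, 1] . pi = 1

Solving yields:
  pi_0 = 19/58
  pi_1 = 49/174
  pi_2 = 17/174
  pi_3 = 17/58

Verification (pi * P):
  19/58*11/16 + 49/174*1/8 + 17/174*5/16 + 17/58*1/8 = 19/58 = pi_0  (ok)
  19/58*1/16 + 49/174*1/8 + 17/174*7/16 + 17/58*5/8 = 49/174 = pi_1  (ok)
  19/58*1/16 + 49/174*3/16 + 17/174*1/16 + 17/58*1/16 = 17/174 = pi_2  (ok)
  19/58*3/16 + 49/174*9/16 + 17/174*3/16 + 17/58*3/16 = 17/58 = pi_3  (ok)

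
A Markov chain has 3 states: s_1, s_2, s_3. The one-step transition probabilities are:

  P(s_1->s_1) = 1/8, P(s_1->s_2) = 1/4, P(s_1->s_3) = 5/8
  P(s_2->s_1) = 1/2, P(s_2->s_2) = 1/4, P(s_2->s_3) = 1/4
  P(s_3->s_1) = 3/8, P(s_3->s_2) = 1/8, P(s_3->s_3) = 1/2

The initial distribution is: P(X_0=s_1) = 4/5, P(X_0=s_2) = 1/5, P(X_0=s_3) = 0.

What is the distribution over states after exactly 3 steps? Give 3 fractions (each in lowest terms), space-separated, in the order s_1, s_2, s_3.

Propagating the distribution step by step (d_{t+1} = d_t * P):
d_0 = (s_1=4/5, s_2=1/5, s_3=0)
  d_1[s_1] = 4/5*1/8 + 1/5*1/2 + 0*3/8 = 1/5
  d_1[s_2] = 4/5*1/4 + 1/5*1/4 + 0*1/8 = 1/4
  d_1[s_3] = 4/5*5/8 + 1/5*1/4 + 0*1/2 = 11/20
d_1 = (s_1=1/5, s_2=1/4, s_3=11/20)
  d_2[s_1] = 1/5*1/8 + 1/4*1/2 + 11/20*3/8 = 57/160
  d_2[s_2] = 1/5*1/4 + 1/4*1/4 + 11/20*1/8 = 29/160
  d_2[s_3] = 1/5*5/8 + 1/4*1/4 + 11/20*1/2 = 37/80
d_2 = (s_1=57/160, s_2=29/160, s_3=37/80)
  d_3[s_1] = 57/160*1/8 + 29/160*1/2 + 37/80*3/8 = 79/256
  d_3[s_2] = 57/160*1/4 + 29/160*1/4 + 37/80*1/8 = 123/640
  d_3[s_3] = 57/160*5/8 + 29/160*1/4 + 37/80*1/2 = 639/1280
d_3 = (s_1=79/256, s_2=123/640, s_3=639/1280)

Answer: 79/256 123/640 639/1280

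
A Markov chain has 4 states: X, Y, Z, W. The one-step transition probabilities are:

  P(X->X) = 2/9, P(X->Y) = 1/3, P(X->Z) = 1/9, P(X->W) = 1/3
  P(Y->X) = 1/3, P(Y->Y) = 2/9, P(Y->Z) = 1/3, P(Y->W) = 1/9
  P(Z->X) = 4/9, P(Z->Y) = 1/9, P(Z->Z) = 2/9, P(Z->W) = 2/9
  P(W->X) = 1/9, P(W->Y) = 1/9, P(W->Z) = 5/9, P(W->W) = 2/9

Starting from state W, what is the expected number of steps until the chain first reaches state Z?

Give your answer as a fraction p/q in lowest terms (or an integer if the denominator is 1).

Let h_i = expected steps to first reach Z from state i.
Boundary: h_Z = 0.
First-step equations for the other states:
  h_X = 1 + 2/9*h_X + 1/3*h_Y + 1/9*h_Z + 1/3*h_W
  h_Y = 1 + 1/3*h_X + 2/9*h_Y + 1/3*h_Z + 1/9*h_W
  h_W = 1 + 1/9*h_X + 1/9*h_Y + 5/9*h_Z + 2/9*h_W

Substituting h_Z = 0 and rearranging gives the linear system (I - Q) h = 1:
  [7/9, -1/3, -1/3] . (h_X, h_Y, h_W) = 1
  [-1/3, 7/9, -1/9] . (h_X, h_Y, h_W) = 1
  [-1/9, -1/9, 7/9] . (h_X, h_Y, h_W) = 1

Solving yields:
  h_X = 18/5
  h_Y = 63/20
  h_W = 9/4

Starting state is W, so the expected hitting time is h_W = 9/4.

Answer: 9/4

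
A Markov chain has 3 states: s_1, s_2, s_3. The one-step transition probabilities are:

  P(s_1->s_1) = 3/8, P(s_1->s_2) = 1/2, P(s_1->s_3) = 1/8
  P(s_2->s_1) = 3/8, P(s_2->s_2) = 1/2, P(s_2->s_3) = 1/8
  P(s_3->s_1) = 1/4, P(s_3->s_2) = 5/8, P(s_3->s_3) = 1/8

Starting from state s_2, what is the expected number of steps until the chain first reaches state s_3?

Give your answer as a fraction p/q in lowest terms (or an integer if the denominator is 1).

Answer: 8

Derivation:
Let h_i = expected steps to first reach s_3 from state i.
Boundary: h_s_3 = 0.
First-step equations for the other states:
  h_s_1 = 1 + 3/8*h_s_1 + 1/2*h_s_2 + 1/8*h_s_3
  h_s_2 = 1 + 3/8*h_s_1 + 1/2*h_s_2 + 1/8*h_s_3

Substituting h_s_3 = 0 and rearranging gives the linear system (I - Q) h = 1:
  [5/8, -1/2] . (h_s_1, h_s_2) = 1
  [-3/8, 1/2] . (h_s_1, h_s_2) = 1

Solving yields:
  h_s_1 = 8
  h_s_2 = 8

Starting state is s_2, so the expected hitting time is h_s_2 = 8.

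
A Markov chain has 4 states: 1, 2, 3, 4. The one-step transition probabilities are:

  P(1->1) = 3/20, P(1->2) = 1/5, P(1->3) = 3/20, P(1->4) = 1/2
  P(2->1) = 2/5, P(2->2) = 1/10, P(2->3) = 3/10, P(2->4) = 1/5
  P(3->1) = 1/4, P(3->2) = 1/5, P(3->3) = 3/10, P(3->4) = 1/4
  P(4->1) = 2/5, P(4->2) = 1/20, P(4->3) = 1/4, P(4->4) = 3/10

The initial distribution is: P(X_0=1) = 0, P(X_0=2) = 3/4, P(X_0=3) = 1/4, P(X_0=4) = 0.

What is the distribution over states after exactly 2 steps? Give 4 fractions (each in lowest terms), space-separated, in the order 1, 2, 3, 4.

Answer: 423/1600 249/1600 47/200 69/200

Derivation:
Propagating the distribution step by step (d_{t+1} = d_t * P):
d_0 = (1=0, 2=3/4, 3=1/4, 4=0)
  d_1[1] = 0*3/20 + 3/4*2/5 + 1/4*1/4 + 0*2/5 = 29/80
  d_1[2] = 0*1/5 + 3/4*1/10 + 1/4*1/5 + 0*1/20 = 1/8
  d_1[3] = 0*3/20 + 3/4*3/10 + 1/4*3/10 + 0*1/4 = 3/10
  d_1[4] = 0*1/2 + 3/4*1/5 + 1/4*1/4 + 0*3/10 = 17/80
d_1 = (1=29/80, 2=1/8, 3=3/10, 4=17/80)
  d_2[1] = 29/80*3/20 + 1/8*2/5 + 3/10*1/4 + 17/80*2/5 = 423/1600
  d_2[2] = 29/80*1/5 + 1/8*1/10 + 3/10*1/5 + 17/80*1/20 = 249/1600
  d_2[3] = 29/80*3/20 + 1/8*3/10 + 3/10*3/10 + 17/80*1/4 = 47/200
  d_2[4] = 29/80*1/2 + 1/8*1/5 + 3/10*1/4 + 17/80*3/10 = 69/200
d_2 = (1=423/1600, 2=249/1600, 3=47/200, 4=69/200)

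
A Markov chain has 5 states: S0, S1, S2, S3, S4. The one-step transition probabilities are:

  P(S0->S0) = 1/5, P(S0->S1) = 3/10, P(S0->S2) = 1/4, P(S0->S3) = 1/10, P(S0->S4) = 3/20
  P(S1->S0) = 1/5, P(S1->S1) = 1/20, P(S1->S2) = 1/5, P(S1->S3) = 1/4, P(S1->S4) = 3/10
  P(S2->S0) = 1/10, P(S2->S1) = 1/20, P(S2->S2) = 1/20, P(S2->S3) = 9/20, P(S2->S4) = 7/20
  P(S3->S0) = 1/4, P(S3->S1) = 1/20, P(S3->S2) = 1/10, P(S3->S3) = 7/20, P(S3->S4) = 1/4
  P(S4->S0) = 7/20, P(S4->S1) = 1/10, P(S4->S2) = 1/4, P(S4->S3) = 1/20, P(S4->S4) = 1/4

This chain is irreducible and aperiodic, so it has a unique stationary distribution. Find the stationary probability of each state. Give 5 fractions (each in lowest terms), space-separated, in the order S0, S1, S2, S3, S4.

Answer: 41709/180443 21709/180443 31667/180443 2114/9497 45192/180443

Derivation:
The stationary distribution satisfies pi = pi * P, i.e.:
  pi_S0 = 1/5*pi_S0 + 1/5*pi_S1 + 1/10*pi_S2 + 1/4*pi_S3 + 7/20*pi_S4
  pi_S1 = 3/10*pi_S0 + 1/20*pi_S1 + 1/20*pi_S2 + 1/20*pi_S3 + 1/10*pi_S4
  pi_S2 = 1/4*pi_S0 + 1/5*pi_S1 + 1/20*pi_S2 + 1/10*pi_S3 + 1/4*pi_S4
  pi_S3 = 1/10*pi_S0 + 1/4*pi_S1 + 9/20*pi_S2 + 7/20*pi_S3 + 1/20*pi_S4
  pi_S4 = 3/20*pi_S0 + 3/10*pi_S1 + 7/20*pi_S2 + 1/4*pi_S3 + 1/4*pi_S4
with normalization: pi_S0 + pi_S1 + pi_S2 + pi_S3 + pi_S4 = 1.

Using the first 4 balance equations plus normalization, the linear system A*pi = b is:
  [-4/5, 1/5, 1/10, 1/4, 7/20] . pi = 0
  [3/10, -19/20, 1/20, 1/20, 1/10] . pi = 0
  [1/4, 1/5, -19/20, 1/10, 1/4] . pi = 0
  [1/10, 1/4, 9/20, -13/20, 1/20] . pi = 0
  [1, 1, 1, 1, 1] . pi = 1

Solving yields:
  pi_S0 = 41709/180443
  pi_S1 = 21709/180443
  pi_S2 = 31667/180443
  pi_S3 = 2114/9497
  pi_S4 = 45192/180443

Verification (pi * P):
  41709/180443*1/5 + 21709/180443*1/5 + 31667/180443*1/10 + 2114/9497*1/4 + 45192/180443*7/20 = 41709/180443 = pi_S0  (ok)
  41709/180443*3/10 + 21709/180443*1/20 + 31667/180443*1/20 + 2114/9497*1/20 + 45192/180443*1/10 = 21709/180443 = pi_S1  (ok)
  41709/180443*1/4 + 21709/180443*1/5 + 31667/180443*1/20 + 2114/9497*1/10 + 45192/180443*1/4 = 31667/180443 = pi_S2  (ok)
  41709/180443*1/10 + 21709/180443*1/4 + 31667/180443*9/20 + 2114/9497*7/20 + 45192/180443*1/20 = 2114/9497 = pi_S3  (ok)
  41709/180443*3/20 + 21709/180443*3/10 + 31667/180443*7/20 + 2114/9497*1/4 + 45192/180443*1/4 = 45192/180443 = pi_S4  (ok)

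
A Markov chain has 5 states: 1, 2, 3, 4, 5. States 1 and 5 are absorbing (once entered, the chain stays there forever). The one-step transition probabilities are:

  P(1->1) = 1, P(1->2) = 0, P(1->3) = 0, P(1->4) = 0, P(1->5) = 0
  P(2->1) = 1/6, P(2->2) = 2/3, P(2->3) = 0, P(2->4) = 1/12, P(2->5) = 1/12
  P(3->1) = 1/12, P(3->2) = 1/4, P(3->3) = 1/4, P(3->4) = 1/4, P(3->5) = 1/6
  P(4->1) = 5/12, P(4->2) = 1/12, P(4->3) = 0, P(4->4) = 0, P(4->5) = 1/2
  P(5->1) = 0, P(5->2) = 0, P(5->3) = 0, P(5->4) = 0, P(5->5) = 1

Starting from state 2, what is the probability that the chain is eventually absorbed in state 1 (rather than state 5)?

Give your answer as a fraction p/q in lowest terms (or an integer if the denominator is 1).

Let a_i = P(absorbed in 1 | start in state i).
Boundary conditions: a_1 = 1, a_5 = 0.
For each transient state i, a_i = sum_j P(i->j) * a_j:
  a_2 = 1/6*a_1 + 2/3*a_2 + 0*a_3 + 1/12*a_4 + 1/12*a_5
  a_3 = 1/12*a_1 + 1/4*a_2 + 1/4*a_3 + 1/4*a_4 + 1/6*a_5
  a_4 = 5/12*a_1 + 1/12*a_2 + 0*a_3 + 0*a_4 + 1/2*a_5

Substituting a_1 = 1 and a_5 = 0, rearrange to (I - Q) a = r where r[i] = P(i -> 1):
  [1/3, 0, -1/12] . (a_2, a_3, a_4) = 1/6
  [-1/4, 3/4, -1/4] . (a_2, a_3, a_4) = 1/12
  [-1/12, 0, 1] . (a_2, a_3, a_4) = 5/12

Solving yields:
  a_2 = 29/47
  a_3 = 200/423
  a_4 = 22/47

Starting state is 2, so the absorption probability is a_2 = 29/47.

Answer: 29/47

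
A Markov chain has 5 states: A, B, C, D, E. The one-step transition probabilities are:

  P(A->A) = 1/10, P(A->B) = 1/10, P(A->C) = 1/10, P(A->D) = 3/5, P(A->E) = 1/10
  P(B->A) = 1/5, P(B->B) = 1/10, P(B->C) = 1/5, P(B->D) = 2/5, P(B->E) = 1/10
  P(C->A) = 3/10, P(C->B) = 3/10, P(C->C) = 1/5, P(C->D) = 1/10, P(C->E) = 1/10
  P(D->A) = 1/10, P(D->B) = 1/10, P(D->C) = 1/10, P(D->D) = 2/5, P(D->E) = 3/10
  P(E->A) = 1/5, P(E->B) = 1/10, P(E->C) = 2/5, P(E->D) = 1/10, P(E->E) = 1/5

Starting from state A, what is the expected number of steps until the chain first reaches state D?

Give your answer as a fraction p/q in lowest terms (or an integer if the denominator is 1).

Answer: 7920/3457

Derivation:
Let h_i = expected steps to first reach D from state i.
Boundary: h_D = 0.
First-step equations for the other states:
  h_A = 1 + 1/10*h_A + 1/10*h_B + 1/10*h_C + 3/5*h_D + 1/10*h_E
  h_B = 1 + 1/5*h_A + 1/10*h_B + 1/5*h_C + 2/5*h_D + 1/10*h_E
  h_C = 1 + 3/10*h_A + 3/10*h_B + 1/5*h_C + 1/10*h_D + 1/10*h_E
  h_E = 1 + 1/5*h_A + 1/10*h_B + 2/5*h_C + 1/10*h_D + 1/5*h_E

Substituting h_D = 0 and rearranging gives the linear system (I - Q) h = 1:
  [9/10, -1/10, -1/10, -1/10] . (h_A, h_B, h_C, h_E) = 1
  [-1/5, 9/10, -1/5, -1/10] . (h_A, h_B, h_C, h_E) = 1
  [-3/10, -3/10, 4/5, -1/10] . (h_A, h_B, h_C, h_E) = 1
  [-1/5, -1/10, -2/5, 4/5] . (h_A, h_B, h_C, h_E) = 1

Solving yields:
  h_A = 7920/3457
  h_B = 9990/3457
  h_C = 12780/3457
  h_E = 13940/3457

Starting state is A, so the expected hitting time is h_A = 7920/3457.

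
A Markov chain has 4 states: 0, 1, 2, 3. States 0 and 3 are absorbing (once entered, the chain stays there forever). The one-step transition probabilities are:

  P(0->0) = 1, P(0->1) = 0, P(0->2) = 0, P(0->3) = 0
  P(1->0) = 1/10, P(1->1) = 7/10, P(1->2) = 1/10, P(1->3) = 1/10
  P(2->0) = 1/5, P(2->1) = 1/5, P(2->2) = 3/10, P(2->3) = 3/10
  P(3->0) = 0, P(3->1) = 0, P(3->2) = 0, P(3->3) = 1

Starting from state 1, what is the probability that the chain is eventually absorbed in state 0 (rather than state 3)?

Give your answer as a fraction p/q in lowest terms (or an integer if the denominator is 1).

Answer: 9/19

Derivation:
Let a_i = P(absorbed in 0 | start in state i).
Boundary conditions: a_0 = 1, a_3 = 0.
For each transient state i, a_i = sum_j P(i->j) * a_j:
  a_1 = 1/10*a_0 + 7/10*a_1 + 1/10*a_2 + 1/10*a_3
  a_2 = 1/5*a_0 + 1/5*a_1 + 3/10*a_2 + 3/10*a_3

Substituting a_0 = 1 and a_3 = 0, rearrange to (I - Q) a = r where r[i] = P(i -> 0):
  [3/10, -1/10] . (a_1, a_2) = 1/10
  [-1/5, 7/10] . (a_1, a_2) = 1/5

Solving yields:
  a_1 = 9/19
  a_2 = 8/19

Starting state is 1, so the absorption probability is a_1 = 9/19.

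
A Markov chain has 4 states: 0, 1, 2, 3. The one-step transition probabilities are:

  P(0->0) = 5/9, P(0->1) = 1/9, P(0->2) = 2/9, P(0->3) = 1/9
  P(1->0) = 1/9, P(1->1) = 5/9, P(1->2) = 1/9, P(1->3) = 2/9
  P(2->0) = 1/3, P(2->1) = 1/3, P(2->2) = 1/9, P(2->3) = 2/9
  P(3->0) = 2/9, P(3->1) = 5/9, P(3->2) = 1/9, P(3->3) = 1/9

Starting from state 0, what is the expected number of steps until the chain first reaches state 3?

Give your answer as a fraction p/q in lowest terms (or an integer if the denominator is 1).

Answer: 156/25

Derivation:
Let h_i = expected steps to first reach 3 from state i.
Boundary: h_3 = 0.
First-step equations for the other states:
  h_0 = 1 + 5/9*h_0 + 1/9*h_1 + 2/9*h_2 + 1/9*h_3
  h_1 = 1 + 1/9*h_0 + 5/9*h_1 + 1/9*h_2 + 2/9*h_3
  h_2 = 1 + 1/3*h_0 + 1/3*h_1 + 1/9*h_2 + 2/9*h_3

Substituting h_3 = 0 and rearranging gives the linear system (I - Q) h = 1:
  [4/9, -1/9, -2/9] . (h_0, h_1, h_2) = 1
  [-1/9, 4/9, -1/9] . (h_0, h_1, h_2) = 1
  [-1/3, -1/3, 8/9] . (h_0, h_1, h_2) = 1

Solving yields:
  h_0 = 156/25
  h_1 = 129/25
  h_2 = 27/5

Starting state is 0, so the expected hitting time is h_0 = 156/25.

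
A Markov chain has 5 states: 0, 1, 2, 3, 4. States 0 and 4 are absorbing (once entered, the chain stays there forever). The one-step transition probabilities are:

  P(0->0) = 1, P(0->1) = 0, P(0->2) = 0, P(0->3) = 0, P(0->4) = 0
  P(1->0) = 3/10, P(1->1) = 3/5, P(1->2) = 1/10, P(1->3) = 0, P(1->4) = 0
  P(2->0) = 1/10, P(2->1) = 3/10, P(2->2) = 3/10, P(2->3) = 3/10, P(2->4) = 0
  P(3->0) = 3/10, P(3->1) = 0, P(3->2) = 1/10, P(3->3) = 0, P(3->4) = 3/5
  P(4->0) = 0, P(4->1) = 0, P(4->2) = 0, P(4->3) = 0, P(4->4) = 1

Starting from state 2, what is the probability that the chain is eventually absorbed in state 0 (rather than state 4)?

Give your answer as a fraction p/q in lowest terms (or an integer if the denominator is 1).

Let a_i = P(absorbed in 0 | start in state i).
Boundary conditions: a_0 = 1, a_4 = 0.
For each transient state i, a_i = sum_j P(i->j) * a_j:
  a_1 = 3/10*a_0 + 3/5*a_1 + 1/10*a_2 + 0*a_3 + 0*a_4
  a_2 = 1/10*a_0 + 3/10*a_1 + 3/10*a_2 + 3/10*a_3 + 0*a_4
  a_3 = 3/10*a_0 + 0*a_1 + 1/10*a_2 + 0*a_3 + 3/5*a_4

Substituting a_0 = 1 and a_4 = 0, rearrange to (I - Q) a = r where r[i] = P(i -> 0):
  [2/5, -1/10, 0] . (a_1, a_2, a_3) = 3/10
  [-3/10, 7/10, -3/10] . (a_1, a_2, a_3) = 1/10
  [0, -1/10, 1] . (a_1, a_2, a_3) = 3/10

Solving yields:
  a_1 = 110/119
  a_2 = 83/119
  a_3 = 44/119

Starting state is 2, so the absorption probability is a_2 = 83/119.

Answer: 83/119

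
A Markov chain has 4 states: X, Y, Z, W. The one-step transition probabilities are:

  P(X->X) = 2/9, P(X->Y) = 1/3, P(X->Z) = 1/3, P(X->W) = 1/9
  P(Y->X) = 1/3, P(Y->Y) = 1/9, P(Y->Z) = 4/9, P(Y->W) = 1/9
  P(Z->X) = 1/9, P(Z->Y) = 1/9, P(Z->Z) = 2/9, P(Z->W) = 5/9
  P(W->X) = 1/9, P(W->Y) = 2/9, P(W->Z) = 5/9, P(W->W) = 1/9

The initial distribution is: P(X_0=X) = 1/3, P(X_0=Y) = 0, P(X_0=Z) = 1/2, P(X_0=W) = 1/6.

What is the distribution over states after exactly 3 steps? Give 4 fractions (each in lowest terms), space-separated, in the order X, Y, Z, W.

Propagating the distribution step by step (d_{t+1} = d_t * P):
d_0 = (X=1/3, Y=0, Z=1/2, W=1/6)
  d_1[X] = 1/3*2/9 + 0*1/3 + 1/2*1/9 + 1/6*1/9 = 4/27
  d_1[Y] = 1/3*1/3 + 0*1/9 + 1/2*1/9 + 1/6*2/9 = 11/54
  d_1[Z] = 1/3*1/3 + 0*4/9 + 1/2*2/9 + 1/6*5/9 = 17/54
  d_1[W] = 1/3*1/9 + 0*1/9 + 1/2*5/9 + 1/6*1/9 = 1/3
d_1 = (X=4/27, Y=11/54, Z=17/54, W=1/3)
  d_2[X] = 4/27*2/9 + 11/54*1/3 + 17/54*1/9 + 1/3*1/9 = 14/81
  d_2[Y] = 4/27*1/3 + 11/54*1/9 + 17/54*1/9 + 1/3*2/9 = 44/243
  d_2[Z] = 4/27*1/3 + 11/54*4/9 + 17/54*2/9 + 1/3*5/9 = 32/81
  d_2[W] = 4/27*1/9 + 11/54*1/9 + 17/54*5/9 + 1/3*1/9 = 61/243
d_2 = (X=14/81, Y=44/243, Z=32/81, W=61/243)
  d_3[X] = 14/81*2/9 + 44/243*1/3 + 32/81*1/9 + 61/243*1/9 = 373/2187
  d_3[Y] = 14/81*1/3 + 44/243*1/9 + 32/81*1/9 + 61/243*2/9 = 388/2187
  d_3[Z] = 14/81*1/3 + 44/243*4/9 + 32/81*2/9 + 61/243*5/9 = 799/2187
  d_3[W] = 14/81*1/9 + 44/243*1/9 + 32/81*5/9 + 61/243*1/9 = 209/729
d_3 = (X=373/2187, Y=388/2187, Z=799/2187, W=209/729)

Answer: 373/2187 388/2187 799/2187 209/729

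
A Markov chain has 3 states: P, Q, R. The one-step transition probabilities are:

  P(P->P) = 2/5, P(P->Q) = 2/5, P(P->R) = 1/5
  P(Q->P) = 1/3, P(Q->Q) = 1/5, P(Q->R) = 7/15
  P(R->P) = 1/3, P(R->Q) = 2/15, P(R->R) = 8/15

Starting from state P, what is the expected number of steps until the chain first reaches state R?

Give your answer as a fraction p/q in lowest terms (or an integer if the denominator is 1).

Answer: 45/13

Derivation:
Let h_i = expected steps to first reach R from state i.
Boundary: h_R = 0.
First-step equations for the other states:
  h_P = 1 + 2/5*h_P + 2/5*h_Q + 1/5*h_R
  h_Q = 1 + 1/3*h_P + 1/5*h_Q + 7/15*h_R

Substituting h_R = 0 and rearranging gives the linear system (I - Q) h = 1:
  [3/5, -2/5] . (h_P, h_Q) = 1
  [-1/3, 4/5] . (h_P, h_Q) = 1

Solving yields:
  h_P = 45/13
  h_Q = 35/13

Starting state is P, so the expected hitting time is h_P = 45/13.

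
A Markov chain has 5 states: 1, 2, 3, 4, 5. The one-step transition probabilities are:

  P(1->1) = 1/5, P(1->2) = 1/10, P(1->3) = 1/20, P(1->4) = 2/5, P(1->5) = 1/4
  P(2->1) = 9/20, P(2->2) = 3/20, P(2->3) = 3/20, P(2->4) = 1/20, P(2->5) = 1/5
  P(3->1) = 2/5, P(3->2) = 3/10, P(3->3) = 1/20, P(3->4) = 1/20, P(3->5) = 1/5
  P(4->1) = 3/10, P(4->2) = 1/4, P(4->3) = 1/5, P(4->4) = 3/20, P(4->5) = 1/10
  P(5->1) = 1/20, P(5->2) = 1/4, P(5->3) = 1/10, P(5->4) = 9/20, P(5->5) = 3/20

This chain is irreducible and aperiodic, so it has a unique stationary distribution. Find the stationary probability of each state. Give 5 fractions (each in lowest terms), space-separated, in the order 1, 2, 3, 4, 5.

The stationary distribution satisfies pi = pi * P, i.e.:
  pi_1 = 1/5*pi_1 + 9/20*pi_2 + 2/5*pi_3 + 3/10*pi_4 + 1/20*pi_5
  pi_2 = 1/10*pi_1 + 3/20*pi_2 + 3/10*pi_3 + 1/4*pi_4 + 1/4*pi_5
  pi_3 = 1/20*pi_1 + 3/20*pi_2 + 1/20*pi_3 + 1/5*pi_4 + 1/10*pi_5
  pi_4 = 2/5*pi_1 + 1/20*pi_2 + 1/20*pi_3 + 3/20*pi_4 + 9/20*pi_5
  pi_5 = 1/4*pi_1 + 1/5*pi_2 + 1/5*pi_3 + 1/10*pi_4 + 3/20*pi_5
with normalization: pi_1 + pi_2 + pi_3 + pi_4 + pi_5 = 1.

Using the first 4 balance equations plus normalization, the linear system A*pi = b is:
  [-4/5, 9/20, 2/5, 3/10, 1/20] . pi = 0
  [1/10, -17/20, 3/10, 1/4, 1/4] . pi = 0
  [1/20, 3/20, -19/20, 1/5, 1/10] . pi = 0
  [2/5, 1/20, 1/20, -17/20, 9/20] . pi = 0
  [1, 1, 1, 1, 1] . pi = 1

Solving yields:
  pi_1 = 61029/226997
  pi_2 = 44451/226997
  pi_3 = 26024/226997
  pi_4 = 54544/226997
  pi_5 = 40949/226997

Verification (pi * P):
  61029/226997*1/5 + 44451/226997*9/20 + 26024/226997*2/5 + 54544/226997*3/10 + 40949/226997*1/20 = 61029/226997 = pi_1  (ok)
  61029/226997*1/10 + 44451/226997*3/20 + 26024/226997*3/10 + 54544/226997*1/4 + 40949/226997*1/4 = 44451/226997 = pi_2  (ok)
  61029/226997*1/20 + 44451/226997*3/20 + 26024/226997*1/20 + 54544/226997*1/5 + 40949/226997*1/10 = 26024/226997 = pi_3  (ok)
  61029/226997*2/5 + 44451/226997*1/20 + 26024/226997*1/20 + 54544/226997*3/20 + 40949/226997*9/20 = 54544/226997 = pi_4  (ok)
  61029/226997*1/4 + 44451/226997*1/5 + 26024/226997*1/5 + 54544/226997*1/10 + 40949/226997*3/20 = 40949/226997 = pi_5  (ok)

Answer: 61029/226997 44451/226997 26024/226997 54544/226997 40949/226997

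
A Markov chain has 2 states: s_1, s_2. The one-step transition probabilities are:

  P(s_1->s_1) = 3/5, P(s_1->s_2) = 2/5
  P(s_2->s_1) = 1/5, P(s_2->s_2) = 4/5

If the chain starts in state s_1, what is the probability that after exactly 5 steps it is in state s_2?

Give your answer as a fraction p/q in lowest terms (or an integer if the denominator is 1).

Computing P^5 by repeated multiplication:
P^1 =
  s_1: [3/5, 2/5]
  s_2: [1/5, 4/5]
P^2 =
  s_1: [11/25, 14/25]
  s_2: [7/25, 18/25]
P^3 =
  s_1: [47/125, 78/125]
  s_2: [39/125, 86/125]
P^4 =
  s_1: [219/625, 406/625]
  s_2: [203/625, 422/625]
P^5 =
  s_1: [1063/3125, 2062/3125]
  s_2: [1031/3125, 2094/3125]

(P^5)[s_1 -> s_2] = 2062/3125

Answer: 2062/3125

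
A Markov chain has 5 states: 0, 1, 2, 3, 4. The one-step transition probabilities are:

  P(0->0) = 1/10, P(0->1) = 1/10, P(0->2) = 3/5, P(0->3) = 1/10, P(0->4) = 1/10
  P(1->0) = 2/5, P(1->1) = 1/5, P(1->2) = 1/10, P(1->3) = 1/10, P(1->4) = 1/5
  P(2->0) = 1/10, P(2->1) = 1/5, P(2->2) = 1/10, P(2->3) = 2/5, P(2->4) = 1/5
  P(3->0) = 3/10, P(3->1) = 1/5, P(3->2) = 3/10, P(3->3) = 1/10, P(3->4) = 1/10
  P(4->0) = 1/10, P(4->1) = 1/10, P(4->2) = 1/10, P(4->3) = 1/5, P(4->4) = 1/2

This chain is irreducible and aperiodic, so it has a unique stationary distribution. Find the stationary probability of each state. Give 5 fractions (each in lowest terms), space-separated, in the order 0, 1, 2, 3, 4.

The stationary distribution satisfies pi = pi * P, i.e.:
  pi_0 = 1/10*pi_0 + 2/5*pi_1 + 1/10*pi_2 + 3/10*pi_3 + 1/10*pi_4
  pi_1 = 1/10*pi_0 + 1/5*pi_1 + 1/5*pi_2 + 1/5*pi_3 + 1/10*pi_4
  pi_2 = 3/5*pi_0 + 1/10*pi_1 + 1/10*pi_2 + 3/10*pi_3 + 1/10*pi_4
  pi_3 = 1/10*pi_0 + 1/10*pi_1 + 2/5*pi_2 + 1/10*pi_3 + 1/5*pi_4
  pi_4 = 1/10*pi_0 + 1/5*pi_1 + 1/5*pi_2 + 1/10*pi_3 + 1/2*pi_4
with normalization: pi_0 + pi_1 + pi_2 + pi_3 + pi_4 = 1.

Using the first 4 balance equations plus normalization, the linear system A*pi = b is:
  [-9/10, 2/5, 1/10, 3/10, 1/10] . pi = 0
  [1/10, -4/5, 1/5, 1/5, 1/10] . pi = 0
  [3/5, 1/10, -9/10, 3/10, 1/10] . pi = 0
  [1/10, 1/10, 2/5, -9/10, 1/5] . pi = 0
  [1, 1, 1, 1, 1] . pi = 1

Solving yields:
  pi_0 = 1769/9511
  pi_1 = 1505/9511
  pi_2 = 2202/9511
  pi_3 = 1832/9511
  pi_4 = 2203/9511

Verification (pi * P):
  1769/9511*1/10 + 1505/9511*2/5 + 2202/9511*1/10 + 1832/9511*3/10 + 2203/9511*1/10 = 1769/9511 = pi_0  (ok)
  1769/9511*1/10 + 1505/9511*1/5 + 2202/9511*1/5 + 1832/9511*1/5 + 2203/9511*1/10 = 1505/9511 = pi_1  (ok)
  1769/9511*3/5 + 1505/9511*1/10 + 2202/9511*1/10 + 1832/9511*3/10 + 2203/9511*1/10 = 2202/9511 = pi_2  (ok)
  1769/9511*1/10 + 1505/9511*1/10 + 2202/9511*2/5 + 1832/9511*1/10 + 2203/9511*1/5 = 1832/9511 = pi_3  (ok)
  1769/9511*1/10 + 1505/9511*1/5 + 2202/9511*1/5 + 1832/9511*1/10 + 2203/9511*1/2 = 2203/9511 = pi_4  (ok)

Answer: 1769/9511 1505/9511 2202/9511 1832/9511 2203/9511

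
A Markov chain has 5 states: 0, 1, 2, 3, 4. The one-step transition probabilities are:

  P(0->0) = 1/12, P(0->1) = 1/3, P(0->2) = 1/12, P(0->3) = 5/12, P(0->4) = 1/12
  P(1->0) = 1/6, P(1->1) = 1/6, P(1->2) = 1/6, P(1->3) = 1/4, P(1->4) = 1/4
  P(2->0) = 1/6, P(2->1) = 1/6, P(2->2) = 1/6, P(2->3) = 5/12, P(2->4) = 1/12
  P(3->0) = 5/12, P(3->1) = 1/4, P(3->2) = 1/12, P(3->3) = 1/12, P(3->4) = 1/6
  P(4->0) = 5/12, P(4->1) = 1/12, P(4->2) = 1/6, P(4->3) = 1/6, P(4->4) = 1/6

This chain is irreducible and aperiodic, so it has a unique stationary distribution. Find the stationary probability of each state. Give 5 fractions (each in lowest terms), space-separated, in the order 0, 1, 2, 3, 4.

The stationary distribution satisfies pi = pi * P, i.e.:
  pi_0 = 1/12*pi_0 + 1/6*pi_1 + 1/6*pi_2 + 5/12*pi_3 + 5/12*pi_4
  pi_1 = 1/3*pi_0 + 1/6*pi_1 + 1/6*pi_2 + 1/4*pi_3 + 1/12*pi_4
  pi_2 = 1/12*pi_0 + 1/6*pi_1 + 1/6*pi_2 + 1/12*pi_3 + 1/6*pi_4
  pi_3 = 5/12*pi_0 + 1/4*pi_1 + 5/12*pi_2 + 1/12*pi_3 + 1/6*pi_4
  pi_4 = 1/12*pi_0 + 1/4*pi_1 + 1/12*pi_2 + 1/6*pi_3 + 1/6*pi_4
with normalization: pi_0 + pi_1 + pi_2 + pi_3 + pi_4 = 1.

Using the first 4 balance equations plus normalization, the linear system A*pi = b is:
  [-11/12, 1/6, 1/6, 5/12, 5/12] . pi = 0
  [1/3, -5/6, 1/6, 1/4, 1/12] . pi = 0
  [1/12, 1/6, -5/6, 1/12, 1/6] . pi = 0
  [5/12, 1/4, 5/12, -11/12, 1/6] . pi = 0
  [1, 1, 1, 1, 1] . pi = 1

Solving yields:
  pi_0 = 3562/14333
  pi_1 = 6211/28666
  pi_2 = 3571/28666
  pi_3 = 3678/14333
  pi_4 = 2202/14333

Verification (pi * P):
  3562/14333*1/12 + 6211/28666*1/6 + 3571/28666*1/6 + 3678/14333*5/12 + 2202/14333*5/12 = 3562/14333 = pi_0  (ok)
  3562/14333*1/3 + 6211/28666*1/6 + 3571/28666*1/6 + 3678/14333*1/4 + 2202/14333*1/12 = 6211/28666 = pi_1  (ok)
  3562/14333*1/12 + 6211/28666*1/6 + 3571/28666*1/6 + 3678/14333*1/12 + 2202/14333*1/6 = 3571/28666 = pi_2  (ok)
  3562/14333*5/12 + 6211/28666*1/4 + 3571/28666*5/12 + 3678/14333*1/12 + 2202/14333*1/6 = 3678/14333 = pi_3  (ok)
  3562/14333*1/12 + 6211/28666*1/4 + 3571/28666*1/12 + 3678/14333*1/6 + 2202/14333*1/6 = 2202/14333 = pi_4  (ok)

Answer: 3562/14333 6211/28666 3571/28666 3678/14333 2202/14333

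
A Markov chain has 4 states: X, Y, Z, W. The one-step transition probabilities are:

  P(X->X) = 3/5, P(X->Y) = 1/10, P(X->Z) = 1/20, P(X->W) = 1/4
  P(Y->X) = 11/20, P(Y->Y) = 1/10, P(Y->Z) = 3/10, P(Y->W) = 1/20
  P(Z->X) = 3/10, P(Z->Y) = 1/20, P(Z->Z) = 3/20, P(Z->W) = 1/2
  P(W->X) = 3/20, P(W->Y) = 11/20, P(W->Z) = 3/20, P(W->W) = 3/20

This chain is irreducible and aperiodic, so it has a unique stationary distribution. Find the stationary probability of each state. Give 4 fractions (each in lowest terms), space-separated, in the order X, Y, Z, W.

Answer: 742/1649 319/1649 13/97 367/1649

Derivation:
The stationary distribution satisfies pi = pi * P, i.e.:
  pi_X = 3/5*pi_X + 11/20*pi_Y + 3/10*pi_Z + 3/20*pi_W
  pi_Y = 1/10*pi_X + 1/10*pi_Y + 1/20*pi_Z + 11/20*pi_W
  pi_Z = 1/20*pi_X + 3/10*pi_Y + 3/20*pi_Z + 3/20*pi_W
  pi_W = 1/4*pi_X + 1/20*pi_Y + 1/2*pi_Z + 3/20*pi_W
with normalization: pi_X + pi_Y + pi_Z + pi_W = 1.

Using the first 3 balance equations plus normalization, the linear system A*pi = b is:
  [-2/5, 11/20, 3/10, 3/20] . pi = 0
  [1/10, -9/10, 1/20, 11/20] . pi = 0
  [1/20, 3/10, -17/20, 3/20] . pi = 0
  [1, 1, 1, 1] . pi = 1

Solving yields:
  pi_X = 742/1649
  pi_Y = 319/1649
  pi_Z = 13/97
  pi_W = 367/1649

Verification (pi * P):
  742/1649*3/5 + 319/1649*11/20 + 13/97*3/10 + 367/1649*3/20 = 742/1649 = pi_X  (ok)
  742/1649*1/10 + 319/1649*1/10 + 13/97*1/20 + 367/1649*11/20 = 319/1649 = pi_Y  (ok)
  742/1649*1/20 + 319/1649*3/10 + 13/97*3/20 + 367/1649*3/20 = 13/97 = pi_Z  (ok)
  742/1649*1/4 + 319/1649*1/20 + 13/97*1/2 + 367/1649*3/20 = 367/1649 = pi_W  (ok)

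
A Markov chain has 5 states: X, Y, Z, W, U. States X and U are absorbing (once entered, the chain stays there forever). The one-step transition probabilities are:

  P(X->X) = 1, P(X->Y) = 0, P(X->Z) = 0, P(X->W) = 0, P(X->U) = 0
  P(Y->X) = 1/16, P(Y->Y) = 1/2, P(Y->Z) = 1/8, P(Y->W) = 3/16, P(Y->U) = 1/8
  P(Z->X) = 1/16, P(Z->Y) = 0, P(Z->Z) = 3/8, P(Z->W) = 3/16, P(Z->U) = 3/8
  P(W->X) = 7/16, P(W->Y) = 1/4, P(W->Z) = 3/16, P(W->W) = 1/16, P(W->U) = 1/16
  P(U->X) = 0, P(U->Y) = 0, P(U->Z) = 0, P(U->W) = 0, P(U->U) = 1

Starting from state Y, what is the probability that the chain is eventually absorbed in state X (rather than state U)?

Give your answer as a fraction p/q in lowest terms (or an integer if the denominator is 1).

Answer: 18/41

Derivation:
Let a_i = P(absorbed in X | start in state i).
Boundary conditions: a_X = 1, a_U = 0.
For each transient state i, a_i = sum_j P(i->j) * a_j:
  a_Y = 1/16*a_X + 1/2*a_Y + 1/8*a_Z + 3/16*a_W + 1/8*a_U
  a_Z = 1/16*a_X + 0*a_Y + 3/8*a_Z + 3/16*a_W + 3/8*a_U
  a_W = 7/16*a_X + 1/4*a_Y + 3/16*a_Z + 1/16*a_W + 1/16*a_U

Substituting a_X = 1 and a_U = 0, rearrange to (I - Q) a = r where r[i] = P(i -> X):
  [1/2, -1/8, -3/16] . (a_Y, a_Z, a_W) = 1/16
  [0, 5/8, -3/16] . (a_Y, a_Z, a_W) = 1/16
  [-1/4, -3/16, 15/16] . (a_Y, a_Z, a_W) = 7/16

Solving yields:
  a_Y = 18/41
  a_Z = 12/41
  a_W = 79/123

Starting state is Y, so the absorption probability is a_Y = 18/41.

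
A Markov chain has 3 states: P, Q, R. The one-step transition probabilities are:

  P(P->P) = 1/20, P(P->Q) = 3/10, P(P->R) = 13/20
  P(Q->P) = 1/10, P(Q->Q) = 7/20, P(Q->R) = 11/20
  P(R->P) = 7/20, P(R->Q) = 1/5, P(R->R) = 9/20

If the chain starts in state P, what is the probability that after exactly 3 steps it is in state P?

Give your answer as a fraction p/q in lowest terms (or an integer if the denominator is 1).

Answer: 419/2000

Derivation:
Computing P^3 by repeated multiplication:
P^1 =
  P: [1/20, 3/10, 13/20]
  Q: [1/10, 7/20, 11/20]
  R: [7/20, 1/5, 9/20]
P^2 =
  P: [13/50, 1/4, 49/100]
  Q: [93/400, 21/80, 101/200]
  R: [39/200, 53/200, 27/50]
P^3 =
  P: [419/2000, 527/2000, 527/1000]
  Q: [1717/8000, 2101/8000, 2091/4000]
  R: [901/4000, 1037/4000, 1031/2000]

(P^3)[P -> P] = 419/2000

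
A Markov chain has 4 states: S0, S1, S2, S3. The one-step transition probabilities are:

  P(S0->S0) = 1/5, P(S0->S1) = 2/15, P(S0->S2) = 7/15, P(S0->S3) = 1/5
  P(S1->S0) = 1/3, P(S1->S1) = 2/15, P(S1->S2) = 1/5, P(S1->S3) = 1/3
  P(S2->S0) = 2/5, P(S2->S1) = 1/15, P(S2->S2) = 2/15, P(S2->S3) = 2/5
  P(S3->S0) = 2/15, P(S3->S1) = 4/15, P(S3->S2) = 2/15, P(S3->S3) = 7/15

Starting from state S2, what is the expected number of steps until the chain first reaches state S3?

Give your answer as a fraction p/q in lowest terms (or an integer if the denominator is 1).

Answer: 253/83

Derivation:
Let h_i = expected steps to first reach S3 from state i.
Boundary: h_S3 = 0.
First-step equations for the other states:
  h_S0 = 1 + 1/5*h_S0 + 2/15*h_S1 + 7/15*h_S2 + 1/5*h_S3
  h_S1 = 1 + 1/3*h_S0 + 2/15*h_S1 + 1/5*h_S2 + 1/3*h_S3
  h_S2 = 1 + 2/5*h_S0 + 1/15*h_S1 + 2/15*h_S2 + 2/5*h_S3

Substituting h_S3 = 0 and rearranging gives the linear system (I - Q) h = 1:
  [4/5, -2/15, -7/15] . (h_S0, h_S1, h_S2) = 1
  [-1/3, 13/15, -1/5] . (h_S0, h_S1, h_S2) = 1
  [-2/5, -1/15, 13/15] . (h_S0, h_S1, h_S2) = 1

Solving yields:
  h_S0 = 296/83
  h_S1 = 268/83
  h_S2 = 253/83

Starting state is S2, so the expected hitting time is h_S2 = 253/83.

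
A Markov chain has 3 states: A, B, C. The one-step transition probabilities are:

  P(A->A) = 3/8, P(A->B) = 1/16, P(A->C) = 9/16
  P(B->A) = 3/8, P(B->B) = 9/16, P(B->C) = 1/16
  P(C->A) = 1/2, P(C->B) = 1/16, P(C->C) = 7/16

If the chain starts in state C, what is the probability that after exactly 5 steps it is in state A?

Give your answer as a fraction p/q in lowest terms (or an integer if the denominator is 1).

Computing P^5 by repeated multiplication:
P^1 =
  A: [3/8, 1/16, 9/16]
  B: [3/8, 9/16, 1/16]
  C: [1/2, 1/16, 7/16]
P^2 =
  A: [57/128, 3/32, 59/128]
  B: [49/128, 11/32, 35/128]
  C: [55/128, 3/32, 61/128]
P^3 =
  A: [443/1024, 7/64, 469/1024]
  B: [419/1024, 15/64, 365/1024]
  C: [445/1024, 7/64, 467/1024]
P^4 =
  A: [3541/8192, 15/128, 3691/8192]
  B: [3437/8192, 23/128, 3283/8192]
  C: [3539/8192, 15/128, 3693/8192]
P^5 =
  A: [28267/65536, 31/256, 29333/65536]
  B: [27859/65536, 39/256, 27693/65536]
  C: [28269/65536, 31/256, 29331/65536]

(P^5)[C -> A] = 28269/65536

Answer: 28269/65536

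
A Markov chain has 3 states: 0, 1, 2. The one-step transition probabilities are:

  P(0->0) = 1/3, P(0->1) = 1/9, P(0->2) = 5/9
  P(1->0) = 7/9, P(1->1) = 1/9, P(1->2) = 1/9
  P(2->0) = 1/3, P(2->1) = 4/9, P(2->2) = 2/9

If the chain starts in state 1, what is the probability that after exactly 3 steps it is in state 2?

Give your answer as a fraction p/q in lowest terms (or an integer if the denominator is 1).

Answer: 1/3

Derivation:
Computing P^3 by repeated multiplication:
P^1 =
  0: [1/3, 1/9, 5/9]
  1: [7/9, 1/9, 1/9]
  2: [1/3, 4/9, 2/9]
P^2 =
  0: [31/81, 8/27, 26/81]
  1: [31/81, 4/27, 38/81]
  2: [43/81, 5/27, 23/81]
P^3 =
  0: [113/243, 53/243, 77/243]
  1: [97/243, 65/243, 1/3]
  2: [101/243, 50/243, 92/243]

(P^3)[1 -> 2] = 1/3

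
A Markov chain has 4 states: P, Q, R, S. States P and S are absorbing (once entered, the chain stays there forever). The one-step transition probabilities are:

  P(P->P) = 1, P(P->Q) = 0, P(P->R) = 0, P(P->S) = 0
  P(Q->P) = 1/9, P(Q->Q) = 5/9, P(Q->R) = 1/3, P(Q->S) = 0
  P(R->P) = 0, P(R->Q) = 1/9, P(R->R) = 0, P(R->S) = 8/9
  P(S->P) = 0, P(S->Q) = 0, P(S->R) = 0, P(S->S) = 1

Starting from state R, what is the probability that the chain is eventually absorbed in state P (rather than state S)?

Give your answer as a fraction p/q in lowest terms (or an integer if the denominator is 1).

Let a_i = P(absorbed in P | start in state i).
Boundary conditions: a_P = 1, a_S = 0.
For each transient state i, a_i = sum_j P(i->j) * a_j:
  a_Q = 1/9*a_P + 5/9*a_Q + 1/3*a_R + 0*a_S
  a_R = 0*a_P + 1/9*a_Q + 0*a_R + 8/9*a_S

Substituting a_P = 1 and a_S = 0, rearrange to (I - Q) a = r where r[i] = P(i -> P):
  [4/9, -1/3] . (a_Q, a_R) = 1/9
  [-1/9, 1] . (a_Q, a_R) = 0

Solving yields:
  a_Q = 3/11
  a_R = 1/33

Starting state is R, so the absorption probability is a_R = 1/33.

Answer: 1/33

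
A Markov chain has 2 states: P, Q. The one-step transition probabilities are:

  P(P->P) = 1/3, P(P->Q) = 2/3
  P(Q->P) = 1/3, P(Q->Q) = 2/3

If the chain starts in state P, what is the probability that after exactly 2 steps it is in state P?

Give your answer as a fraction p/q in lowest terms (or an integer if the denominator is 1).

Computing P^2 by repeated multiplication:
P^1 =
  P: [1/3, 2/3]
  Q: [1/3, 2/3]
P^2 =
  P: [1/3, 2/3]
  Q: [1/3, 2/3]

(P^2)[P -> P] = 1/3

Answer: 1/3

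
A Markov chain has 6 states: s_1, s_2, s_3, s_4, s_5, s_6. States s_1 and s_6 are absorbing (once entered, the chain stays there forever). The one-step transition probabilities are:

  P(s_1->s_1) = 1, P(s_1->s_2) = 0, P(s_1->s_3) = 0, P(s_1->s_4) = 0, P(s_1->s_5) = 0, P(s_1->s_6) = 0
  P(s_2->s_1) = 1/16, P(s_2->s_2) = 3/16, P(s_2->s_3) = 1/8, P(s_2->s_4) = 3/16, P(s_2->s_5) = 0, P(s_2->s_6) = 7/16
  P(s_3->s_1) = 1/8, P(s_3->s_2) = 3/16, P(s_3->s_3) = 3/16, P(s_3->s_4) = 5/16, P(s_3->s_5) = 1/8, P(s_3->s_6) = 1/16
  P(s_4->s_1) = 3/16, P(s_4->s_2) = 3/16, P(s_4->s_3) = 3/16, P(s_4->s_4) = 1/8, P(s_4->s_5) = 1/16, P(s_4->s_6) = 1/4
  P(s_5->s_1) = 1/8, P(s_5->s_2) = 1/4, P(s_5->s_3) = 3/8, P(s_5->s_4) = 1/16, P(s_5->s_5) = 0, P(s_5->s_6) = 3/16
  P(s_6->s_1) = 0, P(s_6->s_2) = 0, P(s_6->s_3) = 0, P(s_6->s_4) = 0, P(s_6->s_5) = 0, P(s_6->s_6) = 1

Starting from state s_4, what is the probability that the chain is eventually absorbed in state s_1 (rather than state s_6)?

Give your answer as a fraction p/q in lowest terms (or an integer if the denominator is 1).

Let a_i = P(absorbed in s_1 | start in state i).
Boundary conditions: a_s_1 = 1, a_s_6 = 0.
For each transient state i, a_i = sum_j P(i->j) * a_j:
  a_s_2 = 1/16*a_s_1 + 3/16*a_s_2 + 1/8*a_s_3 + 3/16*a_s_4 + 0*a_s_5 + 7/16*a_s_6
  a_s_3 = 1/8*a_s_1 + 3/16*a_s_2 + 3/16*a_s_3 + 5/16*a_s_4 + 1/8*a_s_5 + 1/16*a_s_6
  a_s_4 = 3/16*a_s_1 + 3/16*a_s_2 + 3/16*a_s_3 + 1/8*a_s_4 + 1/16*a_s_5 + 1/4*a_s_6
  a_s_5 = 1/8*a_s_1 + 1/4*a_s_2 + 3/8*a_s_3 + 1/16*a_s_4 + 0*a_s_5 + 3/16*a_s_6

Substituting a_s_1 = 1 and a_s_6 = 0, rearrange to (I - Q) a = r where r[i] = P(i -> s_1):
  [13/16, -1/8, -3/16, 0] . (a_s_2, a_s_3, a_s_4, a_s_5) = 1/16
  [-3/16, 13/16, -5/16, -1/8] . (a_s_2, a_s_3, a_s_4, a_s_5) = 1/8
  [-3/16, -3/16, 7/8, -1/16] . (a_s_2, a_s_3, a_s_4, a_s_5) = 3/16
  [-1/4, -3/8, -1/16, 1] . (a_s_2, a_s_3, a_s_4, a_s_5) = 1/8

Solving yields:
  a_s_2 = 6173/27343
  a_s_3 = 11075/27343
  a_s_4 = 10252/27343
  a_s_5 = 9755/27343

Starting state is s_4, so the absorption probability is a_s_4 = 10252/27343.

Answer: 10252/27343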